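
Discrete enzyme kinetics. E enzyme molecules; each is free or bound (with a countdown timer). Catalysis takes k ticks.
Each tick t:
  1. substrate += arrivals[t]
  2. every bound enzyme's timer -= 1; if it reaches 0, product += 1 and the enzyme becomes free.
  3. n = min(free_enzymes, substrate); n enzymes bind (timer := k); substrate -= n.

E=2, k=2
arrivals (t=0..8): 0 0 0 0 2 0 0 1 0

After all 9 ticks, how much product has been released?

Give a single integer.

t=0: arr=0 -> substrate=0 bound=0 product=0
t=1: arr=0 -> substrate=0 bound=0 product=0
t=2: arr=0 -> substrate=0 bound=0 product=0
t=3: arr=0 -> substrate=0 bound=0 product=0
t=4: arr=2 -> substrate=0 bound=2 product=0
t=5: arr=0 -> substrate=0 bound=2 product=0
t=6: arr=0 -> substrate=0 bound=0 product=2
t=7: arr=1 -> substrate=0 bound=1 product=2
t=8: arr=0 -> substrate=0 bound=1 product=2

Answer: 2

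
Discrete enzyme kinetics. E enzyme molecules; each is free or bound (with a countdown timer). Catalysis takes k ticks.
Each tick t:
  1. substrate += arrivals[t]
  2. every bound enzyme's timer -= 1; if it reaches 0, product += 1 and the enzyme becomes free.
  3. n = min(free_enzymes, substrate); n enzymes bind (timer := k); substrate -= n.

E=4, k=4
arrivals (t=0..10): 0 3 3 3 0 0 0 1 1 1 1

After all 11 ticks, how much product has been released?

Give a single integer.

t=0: arr=0 -> substrate=0 bound=0 product=0
t=1: arr=3 -> substrate=0 bound=3 product=0
t=2: arr=3 -> substrate=2 bound=4 product=0
t=3: arr=3 -> substrate=5 bound=4 product=0
t=4: arr=0 -> substrate=5 bound=4 product=0
t=5: arr=0 -> substrate=2 bound=4 product=3
t=6: arr=0 -> substrate=1 bound=4 product=4
t=7: arr=1 -> substrate=2 bound=4 product=4
t=8: arr=1 -> substrate=3 bound=4 product=4
t=9: arr=1 -> substrate=1 bound=4 product=7
t=10: arr=1 -> substrate=1 bound=4 product=8

Answer: 8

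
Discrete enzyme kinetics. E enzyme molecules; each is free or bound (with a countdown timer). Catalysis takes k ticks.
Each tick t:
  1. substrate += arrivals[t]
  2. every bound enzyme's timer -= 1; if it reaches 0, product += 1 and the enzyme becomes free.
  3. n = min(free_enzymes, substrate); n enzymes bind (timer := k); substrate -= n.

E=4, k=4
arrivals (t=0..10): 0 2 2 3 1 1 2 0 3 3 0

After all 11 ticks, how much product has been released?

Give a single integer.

t=0: arr=0 -> substrate=0 bound=0 product=0
t=1: arr=2 -> substrate=0 bound=2 product=0
t=2: arr=2 -> substrate=0 bound=4 product=0
t=3: arr=3 -> substrate=3 bound=4 product=0
t=4: arr=1 -> substrate=4 bound=4 product=0
t=5: arr=1 -> substrate=3 bound=4 product=2
t=6: arr=2 -> substrate=3 bound=4 product=4
t=7: arr=0 -> substrate=3 bound=4 product=4
t=8: arr=3 -> substrate=6 bound=4 product=4
t=9: arr=3 -> substrate=7 bound=4 product=6
t=10: arr=0 -> substrate=5 bound=4 product=8

Answer: 8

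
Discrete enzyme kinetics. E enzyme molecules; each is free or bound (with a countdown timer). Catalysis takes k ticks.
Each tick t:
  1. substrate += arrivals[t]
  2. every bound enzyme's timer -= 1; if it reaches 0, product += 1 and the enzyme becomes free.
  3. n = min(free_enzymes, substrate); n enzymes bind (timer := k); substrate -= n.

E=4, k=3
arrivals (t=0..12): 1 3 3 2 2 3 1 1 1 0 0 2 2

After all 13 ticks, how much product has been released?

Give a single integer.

Answer: 13

Derivation:
t=0: arr=1 -> substrate=0 bound=1 product=0
t=1: arr=3 -> substrate=0 bound=4 product=0
t=2: arr=3 -> substrate=3 bound=4 product=0
t=3: arr=2 -> substrate=4 bound=4 product=1
t=4: arr=2 -> substrate=3 bound=4 product=4
t=5: arr=3 -> substrate=6 bound=4 product=4
t=6: arr=1 -> substrate=6 bound=4 product=5
t=7: arr=1 -> substrate=4 bound=4 product=8
t=8: arr=1 -> substrate=5 bound=4 product=8
t=9: arr=0 -> substrate=4 bound=4 product=9
t=10: arr=0 -> substrate=1 bound=4 product=12
t=11: arr=2 -> substrate=3 bound=4 product=12
t=12: arr=2 -> substrate=4 bound=4 product=13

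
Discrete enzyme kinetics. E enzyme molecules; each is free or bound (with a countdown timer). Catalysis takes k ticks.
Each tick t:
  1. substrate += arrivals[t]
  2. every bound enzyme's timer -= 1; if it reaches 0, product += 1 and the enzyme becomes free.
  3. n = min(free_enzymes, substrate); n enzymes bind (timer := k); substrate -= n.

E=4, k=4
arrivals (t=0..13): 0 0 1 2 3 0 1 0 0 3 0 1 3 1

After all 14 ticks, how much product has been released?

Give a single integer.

Answer: 8

Derivation:
t=0: arr=0 -> substrate=0 bound=0 product=0
t=1: arr=0 -> substrate=0 bound=0 product=0
t=2: arr=1 -> substrate=0 bound=1 product=0
t=3: arr=2 -> substrate=0 bound=3 product=0
t=4: arr=3 -> substrate=2 bound=4 product=0
t=5: arr=0 -> substrate=2 bound=4 product=0
t=6: arr=1 -> substrate=2 bound=4 product=1
t=7: arr=0 -> substrate=0 bound=4 product=3
t=8: arr=0 -> substrate=0 bound=3 product=4
t=9: arr=3 -> substrate=2 bound=4 product=4
t=10: arr=0 -> substrate=1 bound=4 product=5
t=11: arr=1 -> substrate=0 bound=4 product=7
t=12: arr=3 -> substrate=3 bound=4 product=7
t=13: arr=1 -> substrate=3 bound=4 product=8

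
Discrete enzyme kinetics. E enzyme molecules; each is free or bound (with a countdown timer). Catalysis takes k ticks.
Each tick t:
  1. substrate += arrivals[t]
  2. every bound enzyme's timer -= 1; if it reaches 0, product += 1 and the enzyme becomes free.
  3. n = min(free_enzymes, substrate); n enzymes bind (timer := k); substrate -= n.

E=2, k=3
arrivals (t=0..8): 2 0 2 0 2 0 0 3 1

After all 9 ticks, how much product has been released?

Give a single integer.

Answer: 4

Derivation:
t=0: arr=2 -> substrate=0 bound=2 product=0
t=1: arr=0 -> substrate=0 bound=2 product=0
t=2: arr=2 -> substrate=2 bound=2 product=0
t=3: arr=0 -> substrate=0 bound=2 product=2
t=4: arr=2 -> substrate=2 bound=2 product=2
t=5: arr=0 -> substrate=2 bound=2 product=2
t=6: arr=0 -> substrate=0 bound=2 product=4
t=7: arr=3 -> substrate=3 bound=2 product=4
t=8: arr=1 -> substrate=4 bound=2 product=4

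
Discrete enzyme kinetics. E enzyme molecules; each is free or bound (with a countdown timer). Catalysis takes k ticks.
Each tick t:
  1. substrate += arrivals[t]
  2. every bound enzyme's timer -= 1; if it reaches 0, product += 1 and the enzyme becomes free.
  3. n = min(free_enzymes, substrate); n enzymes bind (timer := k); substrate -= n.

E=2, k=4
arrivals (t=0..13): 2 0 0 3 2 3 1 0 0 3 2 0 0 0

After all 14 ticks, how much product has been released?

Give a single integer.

Answer: 6

Derivation:
t=0: arr=2 -> substrate=0 bound=2 product=0
t=1: arr=0 -> substrate=0 bound=2 product=0
t=2: arr=0 -> substrate=0 bound=2 product=0
t=3: arr=3 -> substrate=3 bound=2 product=0
t=4: arr=2 -> substrate=3 bound=2 product=2
t=5: arr=3 -> substrate=6 bound=2 product=2
t=6: arr=1 -> substrate=7 bound=2 product=2
t=7: arr=0 -> substrate=7 bound=2 product=2
t=8: arr=0 -> substrate=5 bound=2 product=4
t=9: arr=3 -> substrate=8 bound=2 product=4
t=10: arr=2 -> substrate=10 bound=2 product=4
t=11: arr=0 -> substrate=10 bound=2 product=4
t=12: arr=0 -> substrate=8 bound=2 product=6
t=13: arr=0 -> substrate=8 bound=2 product=6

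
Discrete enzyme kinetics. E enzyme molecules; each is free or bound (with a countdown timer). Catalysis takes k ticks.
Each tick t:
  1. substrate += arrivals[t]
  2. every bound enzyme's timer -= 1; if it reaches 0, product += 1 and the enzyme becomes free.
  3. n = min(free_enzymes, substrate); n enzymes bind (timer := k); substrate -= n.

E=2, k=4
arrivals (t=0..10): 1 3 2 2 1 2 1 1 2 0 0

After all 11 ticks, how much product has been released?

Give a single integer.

Answer: 4

Derivation:
t=0: arr=1 -> substrate=0 bound=1 product=0
t=1: arr=3 -> substrate=2 bound=2 product=0
t=2: arr=2 -> substrate=4 bound=2 product=0
t=3: arr=2 -> substrate=6 bound=2 product=0
t=4: arr=1 -> substrate=6 bound=2 product=1
t=5: arr=2 -> substrate=7 bound=2 product=2
t=6: arr=1 -> substrate=8 bound=2 product=2
t=7: arr=1 -> substrate=9 bound=2 product=2
t=8: arr=2 -> substrate=10 bound=2 product=3
t=9: arr=0 -> substrate=9 bound=2 product=4
t=10: arr=0 -> substrate=9 bound=2 product=4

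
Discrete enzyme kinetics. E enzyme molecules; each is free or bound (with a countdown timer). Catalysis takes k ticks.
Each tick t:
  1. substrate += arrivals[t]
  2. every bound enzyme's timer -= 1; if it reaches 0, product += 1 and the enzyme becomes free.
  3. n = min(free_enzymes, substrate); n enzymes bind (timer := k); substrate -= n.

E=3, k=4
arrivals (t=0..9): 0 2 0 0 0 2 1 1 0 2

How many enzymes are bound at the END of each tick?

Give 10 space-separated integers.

Answer: 0 2 2 2 2 2 3 3 3 3

Derivation:
t=0: arr=0 -> substrate=0 bound=0 product=0
t=1: arr=2 -> substrate=0 bound=2 product=0
t=2: arr=0 -> substrate=0 bound=2 product=0
t=3: arr=0 -> substrate=0 bound=2 product=0
t=4: arr=0 -> substrate=0 bound=2 product=0
t=5: arr=2 -> substrate=0 bound=2 product=2
t=6: arr=1 -> substrate=0 bound=3 product=2
t=7: arr=1 -> substrate=1 bound=3 product=2
t=8: arr=0 -> substrate=1 bound=3 product=2
t=9: arr=2 -> substrate=1 bound=3 product=4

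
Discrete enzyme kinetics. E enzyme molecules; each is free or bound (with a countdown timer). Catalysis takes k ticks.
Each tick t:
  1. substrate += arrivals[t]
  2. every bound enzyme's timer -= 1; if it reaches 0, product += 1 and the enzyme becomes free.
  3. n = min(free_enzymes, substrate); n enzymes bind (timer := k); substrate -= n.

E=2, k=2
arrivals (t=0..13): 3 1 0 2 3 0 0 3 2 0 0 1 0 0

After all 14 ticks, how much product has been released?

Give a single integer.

t=0: arr=3 -> substrate=1 bound=2 product=0
t=1: arr=1 -> substrate=2 bound=2 product=0
t=2: arr=0 -> substrate=0 bound=2 product=2
t=3: arr=2 -> substrate=2 bound=2 product=2
t=4: arr=3 -> substrate=3 bound=2 product=4
t=5: arr=0 -> substrate=3 bound=2 product=4
t=6: arr=0 -> substrate=1 bound=2 product=6
t=7: arr=3 -> substrate=4 bound=2 product=6
t=8: arr=2 -> substrate=4 bound=2 product=8
t=9: arr=0 -> substrate=4 bound=2 product=8
t=10: arr=0 -> substrate=2 bound=2 product=10
t=11: arr=1 -> substrate=3 bound=2 product=10
t=12: arr=0 -> substrate=1 bound=2 product=12
t=13: arr=0 -> substrate=1 bound=2 product=12

Answer: 12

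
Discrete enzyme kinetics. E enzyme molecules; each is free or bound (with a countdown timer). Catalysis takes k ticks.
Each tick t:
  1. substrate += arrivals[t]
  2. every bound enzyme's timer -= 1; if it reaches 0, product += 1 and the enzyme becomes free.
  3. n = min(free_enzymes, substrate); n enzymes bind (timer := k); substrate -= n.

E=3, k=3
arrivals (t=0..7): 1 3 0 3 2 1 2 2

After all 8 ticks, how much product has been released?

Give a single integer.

Answer: 6

Derivation:
t=0: arr=1 -> substrate=0 bound=1 product=0
t=1: arr=3 -> substrate=1 bound=3 product=0
t=2: arr=0 -> substrate=1 bound=3 product=0
t=3: arr=3 -> substrate=3 bound=3 product=1
t=4: arr=2 -> substrate=3 bound=3 product=3
t=5: arr=1 -> substrate=4 bound=3 product=3
t=6: arr=2 -> substrate=5 bound=3 product=4
t=7: arr=2 -> substrate=5 bound=3 product=6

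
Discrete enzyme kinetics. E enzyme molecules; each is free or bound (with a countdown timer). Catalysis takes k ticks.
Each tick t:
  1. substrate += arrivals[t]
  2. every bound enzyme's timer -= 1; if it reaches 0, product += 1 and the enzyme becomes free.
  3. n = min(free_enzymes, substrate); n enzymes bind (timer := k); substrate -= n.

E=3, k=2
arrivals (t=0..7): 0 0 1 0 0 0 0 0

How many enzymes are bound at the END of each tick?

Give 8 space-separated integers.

t=0: arr=0 -> substrate=0 bound=0 product=0
t=1: arr=0 -> substrate=0 bound=0 product=0
t=2: arr=1 -> substrate=0 bound=1 product=0
t=3: arr=0 -> substrate=0 bound=1 product=0
t=4: arr=0 -> substrate=0 bound=0 product=1
t=5: arr=0 -> substrate=0 bound=0 product=1
t=6: arr=0 -> substrate=0 bound=0 product=1
t=7: arr=0 -> substrate=0 bound=0 product=1

Answer: 0 0 1 1 0 0 0 0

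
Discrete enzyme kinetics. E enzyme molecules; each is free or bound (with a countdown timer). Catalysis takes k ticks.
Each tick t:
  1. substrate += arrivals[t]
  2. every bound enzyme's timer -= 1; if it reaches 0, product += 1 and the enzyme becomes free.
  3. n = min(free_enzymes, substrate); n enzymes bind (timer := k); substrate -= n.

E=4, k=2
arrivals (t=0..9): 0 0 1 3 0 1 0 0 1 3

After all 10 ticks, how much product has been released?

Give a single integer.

t=0: arr=0 -> substrate=0 bound=0 product=0
t=1: arr=0 -> substrate=0 bound=0 product=0
t=2: arr=1 -> substrate=0 bound=1 product=0
t=3: arr=3 -> substrate=0 bound=4 product=0
t=4: arr=0 -> substrate=0 bound=3 product=1
t=5: arr=1 -> substrate=0 bound=1 product=4
t=6: arr=0 -> substrate=0 bound=1 product=4
t=7: arr=0 -> substrate=0 bound=0 product=5
t=8: arr=1 -> substrate=0 bound=1 product=5
t=9: arr=3 -> substrate=0 bound=4 product=5

Answer: 5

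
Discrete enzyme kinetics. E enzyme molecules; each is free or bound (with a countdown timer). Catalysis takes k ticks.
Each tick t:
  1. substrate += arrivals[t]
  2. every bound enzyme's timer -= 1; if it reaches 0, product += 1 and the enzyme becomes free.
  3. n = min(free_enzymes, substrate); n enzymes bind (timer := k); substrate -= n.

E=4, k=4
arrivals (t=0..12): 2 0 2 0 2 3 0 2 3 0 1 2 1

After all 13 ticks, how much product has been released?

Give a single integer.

Answer: 10

Derivation:
t=0: arr=2 -> substrate=0 bound=2 product=0
t=1: arr=0 -> substrate=0 bound=2 product=0
t=2: arr=2 -> substrate=0 bound=4 product=0
t=3: arr=0 -> substrate=0 bound=4 product=0
t=4: arr=2 -> substrate=0 bound=4 product=2
t=5: arr=3 -> substrate=3 bound=4 product=2
t=6: arr=0 -> substrate=1 bound=4 product=4
t=7: arr=2 -> substrate=3 bound=4 product=4
t=8: arr=3 -> substrate=4 bound=4 product=6
t=9: arr=0 -> substrate=4 bound=4 product=6
t=10: arr=1 -> substrate=3 bound=4 product=8
t=11: arr=2 -> substrate=5 bound=4 product=8
t=12: arr=1 -> substrate=4 bound=4 product=10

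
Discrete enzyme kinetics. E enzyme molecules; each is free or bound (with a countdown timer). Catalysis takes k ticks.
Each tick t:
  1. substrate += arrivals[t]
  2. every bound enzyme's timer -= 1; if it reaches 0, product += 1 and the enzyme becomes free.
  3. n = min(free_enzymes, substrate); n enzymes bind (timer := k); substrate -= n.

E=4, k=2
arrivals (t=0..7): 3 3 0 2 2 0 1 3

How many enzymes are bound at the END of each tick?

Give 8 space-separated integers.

t=0: arr=3 -> substrate=0 bound=3 product=0
t=1: arr=3 -> substrate=2 bound=4 product=0
t=2: arr=0 -> substrate=0 bound=3 product=3
t=3: arr=2 -> substrate=0 bound=4 product=4
t=4: arr=2 -> substrate=0 bound=4 product=6
t=5: arr=0 -> substrate=0 bound=2 product=8
t=6: arr=1 -> substrate=0 bound=1 product=10
t=7: arr=3 -> substrate=0 bound=4 product=10

Answer: 3 4 3 4 4 2 1 4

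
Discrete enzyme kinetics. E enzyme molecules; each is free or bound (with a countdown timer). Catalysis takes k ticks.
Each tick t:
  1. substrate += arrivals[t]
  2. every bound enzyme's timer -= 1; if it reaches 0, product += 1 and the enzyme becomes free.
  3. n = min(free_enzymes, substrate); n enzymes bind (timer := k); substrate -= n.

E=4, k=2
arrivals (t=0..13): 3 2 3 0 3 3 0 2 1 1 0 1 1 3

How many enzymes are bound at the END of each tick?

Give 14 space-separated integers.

Answer: 3 4 4 4 4 4 3 4 3 2 1 1 2 4

Derivation:
t=0: arr=3 -> substrate=0 bound=3 product=0
t=1: arr=2 -> substrate=1 bound=4 product=0
t=2: arr=3 -> substrate=1 bound=4 product=3
t=3: arr=0 -> substrate=0 bound=4 product=4
t=4: arr=3 -> substrate=0 bound=4 product=7
t=5: arr=3 -> substrate=2 bound=4 product=8
t=6: arr=0 -> substrate=0 bound=3 product=11
t=7: arr=2 -> substrate=0 bound=4 product=12
t=8: arr=1 -> substrate=0 bound=3 product=14
t=9: arr=1 -> substrate=0 bound=2 product=16
t=10: arr=0 -> substrate=0 bound=1 product=17
t=11: arr=1 -> substrate=0 bound=1 product=18
t=12: arr=1 -> substrate=0 bound=2 product=18
t=13: arr=3 -> substrate=0 bound=4 product=19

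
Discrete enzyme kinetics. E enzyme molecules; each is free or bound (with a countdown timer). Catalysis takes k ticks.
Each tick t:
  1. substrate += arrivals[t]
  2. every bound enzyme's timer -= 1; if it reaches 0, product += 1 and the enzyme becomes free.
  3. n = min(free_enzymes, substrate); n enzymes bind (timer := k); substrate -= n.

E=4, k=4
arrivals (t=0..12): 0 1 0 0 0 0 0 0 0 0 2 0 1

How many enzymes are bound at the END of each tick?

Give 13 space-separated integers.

t=0: arr=0 -> substrate=0 bound=0 product=0
t=1: arr=1 -> substrate=0 bound=1 product=0
t=2: arr=0 -> substrate=0 bound=1 product=0
t=3: arr=0 -> substrate=0 bound=1 product=0
t=4: arr=0 -> substrate=0 bound=1 product=0
t=5: arr=0 -> substrate=0 bound=0 product=1
t=6: arr=0 -> substrate=0 bound=0 product=1
t=7: arr=0 -> substrate=0 bound=0 product=1
t=8: arr=0 -> substrate=0 bound=0 product=1
t=9: arr=0 -> substrate=0 bound=0 product=1
t=10: arr=2 -> substrate=0 bound=2 product=1
t=11: arr=0 -> substrate=0 bound=2 product=1
t=12: arr=1 -> substrate=0 bound=3 product=1

Answer: 0 1 1 1 1 0 0 0 0 0 2 2 3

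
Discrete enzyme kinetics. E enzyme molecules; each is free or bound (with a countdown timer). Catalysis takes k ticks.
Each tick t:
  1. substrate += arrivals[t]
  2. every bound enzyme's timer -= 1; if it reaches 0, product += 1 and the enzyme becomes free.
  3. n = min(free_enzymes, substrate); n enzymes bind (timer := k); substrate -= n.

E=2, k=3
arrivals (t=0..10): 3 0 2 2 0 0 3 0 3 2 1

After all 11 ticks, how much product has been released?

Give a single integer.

Answer: 6

Derivation:
t=0: arr=3 -> substrate=1 bound=2 product=0
t=1: arr=0 -> substrate=1 bound=2 product=0
t=2: arr=2 -> substrate=3 bound=2 product=0
t=3: arr=2 -> substrate=3 bound=2 product=2
t=4: arr=0 -> substrate=3 bound=2 product=2
t=5: arr=0 -> substrate=3 bound=2 product=2
t=6: arr=3 -> substrate=4 bound=2 product=4
t=7: arr=0 -> substrate=4 bound=2 product=4
t=8: arr=3 -> substrate=7 bound=2 product=4
t=9: arr=2 -> substrate=7 bound=2 product=6
t=10: arr=1 -> substrate=8 bound=2 product=6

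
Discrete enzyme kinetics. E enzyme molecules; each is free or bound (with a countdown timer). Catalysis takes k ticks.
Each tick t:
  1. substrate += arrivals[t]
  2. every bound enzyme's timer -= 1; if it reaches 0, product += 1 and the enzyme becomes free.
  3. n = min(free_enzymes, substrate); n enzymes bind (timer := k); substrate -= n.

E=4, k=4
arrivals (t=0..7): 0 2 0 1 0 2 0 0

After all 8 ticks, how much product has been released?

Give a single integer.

t=0: arr=0 -> substrate=0 bound=0 product=0
t=1: arr=2 -> substrate=0 bound=2 product=0
t=2: arr=0 -> substrate=0 bound=2 product=0
t=3: arr=1 -> substrate=0 bound=3 product=0
t=4: arr=0 -> substrate=0 bound=3 product=0
t=5: arr=2 -> substrate=0 bound=3 product=2
t=6: arr=0 -> substrate=0 bound=3 product=2
t=7: arr=0 -> substrate=0 bound=2 product=3

Answer: 3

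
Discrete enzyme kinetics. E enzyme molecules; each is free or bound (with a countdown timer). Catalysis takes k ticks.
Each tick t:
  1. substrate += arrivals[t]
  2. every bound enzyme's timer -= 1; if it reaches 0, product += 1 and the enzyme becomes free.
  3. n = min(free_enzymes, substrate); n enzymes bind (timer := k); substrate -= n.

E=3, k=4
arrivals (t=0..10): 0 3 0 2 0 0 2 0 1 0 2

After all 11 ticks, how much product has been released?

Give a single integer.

Answer: 6

Derivation:
t=0: arr=0 -> substrate=0 bound=0 product=0
t=1: arr=3 -> substrate=0 bound=3 product=0
t=2: arr=0 -> substrate=0 bound=3 product=0
t=3: arr=2 -> substrate=2 bound=3 product=0
t=4: arr=0 -> substrate=2 bound=3 product=0
t=5: arr=0 -> substrate=0 bound=2 product=3
t=6: arr=2 -> substrate=1 bound=3 product=3
t=7: arr=0 -> substrate=1 bound=3 product=3
t=8: arr=1 -> substrate=2 bound=3 product=3
t=9: arr=0 -> substrate=0 bound=3 product=5
t=10: arr=2 -> substrate=1 bound=3 product=6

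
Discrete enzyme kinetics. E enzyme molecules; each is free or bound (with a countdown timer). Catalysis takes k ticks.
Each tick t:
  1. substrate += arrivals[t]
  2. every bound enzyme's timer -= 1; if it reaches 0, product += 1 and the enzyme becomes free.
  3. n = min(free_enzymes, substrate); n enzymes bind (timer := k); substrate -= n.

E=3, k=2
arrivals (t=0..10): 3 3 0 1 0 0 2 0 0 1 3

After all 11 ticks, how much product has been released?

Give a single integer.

Answer: 9

Derivation:
t=0: arr=3 -> substrate=0 bound=3 product=0
t=1: arr=3 -> substrate=3 bound=3 product=0
t=2: arr=0 -> substrate=0 bound=3 product=3
t=3: arr=1 -> substrate=1 bound=3 product=3
t=4: arr=0 -> substrate=0 bound=1 product=6
t=5: arr=0 -> substrate=0 bound=1 product=6
t=6: arr=2 -> substrate=0 bound=2 product=7
t=7: arr=0 -> substrate=0 bound=2 product=7
t=8: arr=0 -> substrate=0 bound=0 product=9
t=9: arr=1 -> substrate=0 bound=1 product=9
t=10: arr=3 -> substrate=1 bound=3 product=9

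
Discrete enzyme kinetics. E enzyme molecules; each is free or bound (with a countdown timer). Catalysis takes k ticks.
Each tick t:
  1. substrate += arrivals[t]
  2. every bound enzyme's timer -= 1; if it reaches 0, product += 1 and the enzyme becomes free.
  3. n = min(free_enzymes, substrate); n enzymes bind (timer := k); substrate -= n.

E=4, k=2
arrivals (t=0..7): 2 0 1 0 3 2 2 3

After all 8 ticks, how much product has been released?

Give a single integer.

Answer: 7

Derivation:
t=0: arr=2 -> substrate=0 bound=2 product=0
t=1: arr=0 -> substrate=0 bound=2 product=0
t=2: arr=1 -> substrate=0 bound=1 product=2
t=3: arr=0 -> substrate=0 bound=1 product=2
t=4: arr=3 -> substrate=0 bound=3 product=3
t=5: arr=2 -> substrate=1 bound=4 product=3
t=6: arr=2 -> substrate=0 bound=4 product=6
t=7: arr=3 -> substrate=2 bound=4 product=7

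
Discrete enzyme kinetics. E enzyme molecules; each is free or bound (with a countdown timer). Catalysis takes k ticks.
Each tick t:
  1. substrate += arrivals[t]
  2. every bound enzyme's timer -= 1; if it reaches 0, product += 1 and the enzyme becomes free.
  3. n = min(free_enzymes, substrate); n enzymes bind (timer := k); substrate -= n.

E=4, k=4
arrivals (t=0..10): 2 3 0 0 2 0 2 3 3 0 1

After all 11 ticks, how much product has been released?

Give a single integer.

t=0: arr=2 -> substrate=0 bound=2 product=0
t=1: arr=3 -> substrate=1 bound=4 product=0
t=2: arr=0 -> substrate=1 bound=4 product=0
t=3: arr=0 -> substrate=1 bound=4 product=0
t=4: arr=2 -> substrate=1 bound=4 product=2
t=5: arr=0 -> substrate=0 bound=3 product=4
t=6: arr=2 -> substrate=1 bound=4 product=4
t=7: arr=3 -> substrate=4 bound=4 product=4
t=8: arr=3 -> substrate=5 bound=4 product=6
t=9: arr=0 -> substrate=4 bound=4 product=7
t=10: arr=1 -> substrate=4 bound=4 product=8

Answer: 8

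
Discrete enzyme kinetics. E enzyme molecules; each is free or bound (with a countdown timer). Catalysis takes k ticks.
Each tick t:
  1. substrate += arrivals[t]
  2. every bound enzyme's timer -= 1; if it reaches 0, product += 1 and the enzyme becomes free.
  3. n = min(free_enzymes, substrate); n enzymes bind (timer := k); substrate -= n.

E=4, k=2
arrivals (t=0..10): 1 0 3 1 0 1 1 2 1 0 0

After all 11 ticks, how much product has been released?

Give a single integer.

Answer: 10

Derivation:
t=0: arr=1 -> substrate=0 bound=1 product=0
t=1: arr=0 -> substrate=0 bound=1 product=0
t=2: arr=3 -> substrate=0 bound=3 product=1
t=3: arr=1 -> substrate=0 bound=4 product=1
t=4: arr=0 -> substrate=0 bound=1 product=4
t=5: arr=1 -> substrate=0 bound=1 product=5
t=6: arr=1 -> substrate=0 bound=2 product=5
t=7: arr=2 -> substrate=0 bound=3 product=6
t=8: arr=1 -> substrate=0 bound=3 product=7
t=9: arr=0 -> substrate=0 bound=1 product=9
t=10: arr=0 -> substrate=0 bound=0 product=10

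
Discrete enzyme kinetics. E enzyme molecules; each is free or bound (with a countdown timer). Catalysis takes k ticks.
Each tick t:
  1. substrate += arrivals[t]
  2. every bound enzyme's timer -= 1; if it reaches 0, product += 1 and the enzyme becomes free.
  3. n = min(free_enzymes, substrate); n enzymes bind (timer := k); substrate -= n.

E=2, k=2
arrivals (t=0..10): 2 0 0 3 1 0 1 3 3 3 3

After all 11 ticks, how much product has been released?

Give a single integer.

Answer: 8

Derivation:
t=0: arr=2 -> substrate=0 bound=2 product=0
t=1: arr=0 -> substrate=0 bound=2 product=0
t=2: arr=0 -> substrate=0 bound=0 product=2
t=3: arr=3 -> substrate=1 bound=2 product=2
t=4: arr=1 -> substrate=2 bound=2 product=2
t=5: arr=0 -> substrate=0 bound=2 product=4
t=6: arr=1 -> substrate=1 bound=2 product=4
t=7: arr=3 -> substrate=2 bound=2 product=6
t=8: arr=3 -> substrate=5 bound=2 product=6
t=9: arr=3 -> substrate=6 bound=2 product=8
t=10: arr=3 -> substrate=9 bound=2 product=8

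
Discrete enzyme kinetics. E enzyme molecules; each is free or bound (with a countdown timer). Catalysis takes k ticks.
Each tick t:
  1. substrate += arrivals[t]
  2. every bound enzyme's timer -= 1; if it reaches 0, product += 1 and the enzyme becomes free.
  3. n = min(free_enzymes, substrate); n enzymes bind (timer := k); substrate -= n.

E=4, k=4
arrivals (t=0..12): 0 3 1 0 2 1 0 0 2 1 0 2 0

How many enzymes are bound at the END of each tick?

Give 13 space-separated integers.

t=0: arr=0 -> substrate=0 bound=0 product=0
t=1: arr=3 -> substrate=0 bound=3 product=0
t=2: arr=1 -> substrate=0 bound=4 product=0
t=3: arr=0 -> substrate=0 bound=4 product=0
t=4: arr=2 -> substrate=2 bound=4 product=0
t=5: arr=1 -> substrate=0 bound=4 product=3
t=6: arr=0 -> substrate=0 bound=3 product=4
t=7: arr=0 -> substrate=0 bound=3 product=4
t=8: arr=2 -> substrate=1 bound=4 product=4
t=9: arr=1 -> substrate=0 bound=3 product=7
t=10: arr=0 -> substrate=0 bound=3 product=7
t=11: arr=2 -> substrate=1 bound=4 product=7
t=12: arr=0 -> substrate=0 bound=4 product=8

Answer: 0 3 4 4 4 4 3 3 4 3 3 4 4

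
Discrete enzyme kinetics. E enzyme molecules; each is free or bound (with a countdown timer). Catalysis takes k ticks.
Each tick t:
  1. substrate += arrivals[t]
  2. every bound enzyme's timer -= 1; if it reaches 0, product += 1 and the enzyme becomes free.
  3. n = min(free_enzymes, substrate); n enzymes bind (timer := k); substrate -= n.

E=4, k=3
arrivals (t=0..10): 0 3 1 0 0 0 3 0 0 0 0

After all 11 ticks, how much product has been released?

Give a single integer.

t=0: arr=0 -> substrate=0 bound=0 product=0
t=1: arr=3 -> substrate=0 bound=3 product=0
t=2: arr=1 -> substrate=0 bound=4 product=0
t=3: arr=0 -> substrate=0 bound=4 product=0
t=4: arr=0 -> substrate=0 bound=1 product=3
t=5: arr=0 -> substrate=0 bound=0 product=4
t=6: arr=3 -> substrate=0 bound=3 product=4
t=7: arr=0 -> substrate=0 bound=3 product=4
t=8: arr=0 -> substrate=0 bound=3 product=4
t=9: arr=0 -> substrate=0 bound=0 product=7
t=10: arr=0 -> substrate=0 bound=0 product=7

Answer: 7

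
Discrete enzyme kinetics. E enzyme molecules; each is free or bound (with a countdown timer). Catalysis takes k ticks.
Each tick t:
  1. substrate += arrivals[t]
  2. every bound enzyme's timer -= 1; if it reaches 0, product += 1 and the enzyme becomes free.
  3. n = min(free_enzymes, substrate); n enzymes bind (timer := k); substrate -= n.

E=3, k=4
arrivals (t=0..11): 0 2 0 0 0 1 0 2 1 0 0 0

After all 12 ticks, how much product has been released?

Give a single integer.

t=0: arr=0 -> substrate=0 bound=0 product=0
t=1: arr=2 -> substrate=0 bound=2 product=0
t=2: arr=0 -> substrate=0 bound=2 product=0
t=3: arr=0 -> substrate=0 bound=2 product=0
t=4: arr=0 -> substrate=0 bound=2 product=0
t=5: arr=1 -> substrate=0 bound=1 product=2
t=6: arr=0 -> substrate=0 bound=1 product=2
t=7: arr=2 -> substrate=0 bound=3 product=2
t=8: arr=1 -> substrate=1 bound=3 product=2
t=9: arr=0 -> substrate=0 bound=3 product=3
t=10: arr=0 -> substrate=0 bound=3 product=3
t=11: arr=0 -> substrate=0 bound=1 product=5

Answer: 5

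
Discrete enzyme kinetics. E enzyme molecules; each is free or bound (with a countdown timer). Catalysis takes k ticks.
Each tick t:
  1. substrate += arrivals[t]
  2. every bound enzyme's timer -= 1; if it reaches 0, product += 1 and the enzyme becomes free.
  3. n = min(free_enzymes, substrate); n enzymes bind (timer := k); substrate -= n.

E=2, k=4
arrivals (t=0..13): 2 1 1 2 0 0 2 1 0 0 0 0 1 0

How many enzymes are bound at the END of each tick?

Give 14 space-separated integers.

Answer: 2 2 2 2 2 2 2 2 2 2 2 2 2 2

Derivation:
t=0: arr=2 -> substrate=0 bound=2 product=0
t=1: arr=1 -> substrate=1 bound=2 product=0
t=2: arr=1 -> substrate=2 bound=2 product=0
t=3: arr=2 -> substrate=4 bound=2 product=0
t=4: arr=0 -> substrate=2 bound=2 product=2
t=5: arr=0 -> substrate=2 bound=2 product=2
t=6: arr=2 -> substrate=4 bound=2 product=2
t=7: arr=1 -> substrate=5 bound=2 product=2
t=8: arr=0 -> substrate=3 bound=2 product=4
t=9: arr=0 -> substrate=3 bound=2 product=4
t=10: arr=0 -> substrate=3 bound=2 product=4
t=11: arr=0 -> substrate=3 bound=2 product=4
t=12: arr=1 -> substrate=2 bound=2 product=6
t=13: arr=0 -> substrate=2 bound=2 product=6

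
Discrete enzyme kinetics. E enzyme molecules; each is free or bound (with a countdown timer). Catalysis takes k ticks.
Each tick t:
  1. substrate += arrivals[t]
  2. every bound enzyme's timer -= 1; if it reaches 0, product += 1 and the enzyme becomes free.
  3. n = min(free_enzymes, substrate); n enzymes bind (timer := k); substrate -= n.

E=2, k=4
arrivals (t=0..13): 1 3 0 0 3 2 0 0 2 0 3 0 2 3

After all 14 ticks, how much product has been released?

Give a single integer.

Answer: 6

Derivation:
t=0: arr=1 -> substrate=0 bound=1 product=0
t=1: arr=3 -> substrate=2 bound=2 product=0
t=2: arr=0 -> substrate=2 bound=2 product=0
t=3: arr=0 -> substrate=2 bound=2 product=0
t=4: arr=3 -> substrate=4 bound=2 product=1
t=5: arr=2 -> substrate=5 bound=2 product=2
t=6: arr=0 -> substrate=5 bound=2 product=2
t=7: arr=0 -> substrate=5 bound=2 product=2
t=8: arr=2 -> substrate=6 bound=2 product=3
t=9: arr=0 -> substrate=5 bound=2 product=4
t=10: arr=3 -> substrate=8 bound=2 product=4
t=11: arr=0 -> substrate=8 bound=2 product=4
t=12: arr=2 -> substrate=9 bound=2 product=5
t=13: arr=3 -> substrate=11 bound=2 product=6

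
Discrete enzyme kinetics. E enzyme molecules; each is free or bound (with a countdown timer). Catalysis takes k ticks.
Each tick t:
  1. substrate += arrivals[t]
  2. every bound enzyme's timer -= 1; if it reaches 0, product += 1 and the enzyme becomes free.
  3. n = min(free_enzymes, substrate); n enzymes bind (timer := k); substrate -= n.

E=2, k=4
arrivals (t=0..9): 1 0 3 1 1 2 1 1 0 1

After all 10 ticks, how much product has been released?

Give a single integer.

t=0: arr=1 -> substrate=0 bound=1 product=0
t=1: arr=0 -> substrate=0 bound=1 product=0
t=2: arr=3 -> substrate=2 bound=2 product=0
t=3: arr=1 -> substrate=3 bound=2 product=0
t=4: arr=1 -> substrate=3 bound=2 product=1
t=5: arr=2 -> substrate=5 bound=2 product=1
t=6: arr=1 -> substrate=5 bound=2 product=2
t=7: arr=1 -> substrate=6 bound=2 product=2
t=8: arr=0 -> substrate=5 bound=2 product=3
t=9: arr=1 -> substrate=6 bound=2 product=3

Answer: 3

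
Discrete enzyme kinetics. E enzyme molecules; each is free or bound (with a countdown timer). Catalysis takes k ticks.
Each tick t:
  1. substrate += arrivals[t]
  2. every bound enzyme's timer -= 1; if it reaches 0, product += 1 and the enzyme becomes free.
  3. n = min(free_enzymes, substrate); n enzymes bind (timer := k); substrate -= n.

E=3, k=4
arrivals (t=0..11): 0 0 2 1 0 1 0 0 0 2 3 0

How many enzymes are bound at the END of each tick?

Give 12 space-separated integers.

t=0: arr=0 -> substrate=0 bound=0 product=0
t=1: arr=0 -> substrate=0 bound=0 product=0
t=2: arr=2 -> substrate=0 bound=2 product=0
t=3: arr=1 -> substrate=0 bound=3 product=0
t=4: arr=0 -> substrate=0 bound=3 product=0
t=5: arr=1 -> substrate=1 bound=3 product=0
t=6: arr=0 -> substrate=0 bound=2 product=2
t=7: arr=0 -> substrate=0 bound=1 product=3
t=8: arr=0 -> substrate=0 bound=1 product=3
t=9: arr=2 -> substrate=0 bound=3 product=3
t=10: arr=3 -> substrate=2 bound=3 product=4
t=11: arr=0 -> substrate=2 bound=3 product=4

Answer: 0 0 2 3 3 3 2 1 1 3 3 3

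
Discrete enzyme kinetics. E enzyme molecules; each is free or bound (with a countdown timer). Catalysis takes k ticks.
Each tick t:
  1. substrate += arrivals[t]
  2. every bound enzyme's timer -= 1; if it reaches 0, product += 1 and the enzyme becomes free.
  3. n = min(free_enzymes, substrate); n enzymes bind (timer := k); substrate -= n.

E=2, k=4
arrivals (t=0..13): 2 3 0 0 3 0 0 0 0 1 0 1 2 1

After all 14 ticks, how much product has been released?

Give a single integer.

t=0: arr=2 -> substrate=0 bound=2 product=0
t=1: arr=3 -> substrate=3 bound=2 product=0
t=2: arr=0 -> substrate=3 bound=2 product=0
t=3: arr=0 -> substrate=3 bound=2 product=0
t=4: arr=3 -> substrate=4 bound=2 product=2
t=5: arr=0 -> substrate=4 bound=2 product=2
t=6: arr=0 -> substrate=4 bound=2 product=2
t=7: arr=0 -> substrate=4 bound=2 product=2
t=8: arr=0 -> substrate=2 bound=2 product=4
t=9: arr=1 -> substrate=3 bound=2 product=4
t=10: arr=0 -> substrate=3 bound=2 product=4
t=11: arr=1 -> substrate=4 bound=2 product=4
t=12: arr=2 -> substrate=4 bound=2 product=6
t=13: arr=1 -> substrate=5 bound=2 product=6

Answer: 6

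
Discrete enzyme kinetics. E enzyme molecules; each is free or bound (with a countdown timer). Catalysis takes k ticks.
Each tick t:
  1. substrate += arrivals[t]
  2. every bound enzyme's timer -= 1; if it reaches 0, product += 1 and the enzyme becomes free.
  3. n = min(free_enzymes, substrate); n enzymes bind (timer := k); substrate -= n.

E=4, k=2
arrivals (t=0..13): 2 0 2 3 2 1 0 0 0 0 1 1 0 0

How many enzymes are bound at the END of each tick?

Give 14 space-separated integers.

t=0: arr=2 -> substrate=0 bound=2 product=0
t=1: arr=0 -> substrate=0 bound=2 product=0
t=2: arr=2 -> substrate=0 bound=2 product=2
t=3: arr=3 -> substrate=1 bound=4 product=2
t=4: arr=2 -> substrate=1 bound=4 product=4
t=5: arr=1 -> substrate=0 bound=4 product=6
t=6: arr=0 -> substrate=0 bound=2 product=8
t=7: arr=0 -> substrate=0 bound=0 product=10
t=8: arr=0 -> substrate=0 bound=0 product=10
t=9: arr=0 -> substrate=0 bound=0 product=10
t=10: arr=1 -> substrate=0 bound=1 product=10
t=11: arr=1 -> substrate=0 bound=2 product=10
t=12: arr=0 -> substrate=0 bound=1 product=11
t=13: arr=0 -> substrate=0 bound=0 product=12

Answer: 2 2 2 4 4 4 2 0 0 0 1 2 1 0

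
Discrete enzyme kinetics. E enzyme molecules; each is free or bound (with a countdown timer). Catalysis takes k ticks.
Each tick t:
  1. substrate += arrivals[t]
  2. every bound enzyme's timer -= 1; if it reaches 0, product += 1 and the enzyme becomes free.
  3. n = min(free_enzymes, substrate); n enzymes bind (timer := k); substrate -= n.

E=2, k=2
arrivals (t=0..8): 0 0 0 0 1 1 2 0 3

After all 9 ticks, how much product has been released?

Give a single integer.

Answer: 3

Derivation:
t=0: arr=0 -> substrate=0 bound=0 product=0
t=1: arr=0 -> substrate=0 bound=0 product=0
t=2: arr=0 -> substrate=0 bound=0 product=0
t=3: arr=0 -> substrate=0 bound=0 product=0
t=4: arr=1 -> substrate=0 bound=1 product=0
t=5: arr=1 -> substrate=0 bound=2 product=0
t=6: arr=2 -> substrate=1 bound=2 product=1
t=7: arr=0 -> substrate=0 bound=2 product=2
t=8: arr=3 -> substrate=2 bound=2 product=3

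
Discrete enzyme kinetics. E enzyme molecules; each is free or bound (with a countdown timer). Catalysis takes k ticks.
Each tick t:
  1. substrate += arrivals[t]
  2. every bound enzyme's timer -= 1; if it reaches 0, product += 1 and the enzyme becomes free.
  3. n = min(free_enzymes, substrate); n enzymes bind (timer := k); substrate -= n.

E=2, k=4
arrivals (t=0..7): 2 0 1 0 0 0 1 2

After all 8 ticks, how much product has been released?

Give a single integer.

t=0: arr=2 -> substrate=0 bound=2 product=0
t=1: arr=0 -> substrate=0 bound=2 product=0
t=2: arr=1 -> substrate=1 bound=2 product=0
t=3: arr=0 -> substrate=1 bound=2 product=0
t=4: arr=0 -> substrate=0 bound=1 product=2
t=5: arr=0 -> substrate=0 bound=1 product=2
t=6: arr=1 -> substrate=0 bound=2 product=2
t=7: arr=2 -> substrate=2 bound=2 product=2

Answer: 2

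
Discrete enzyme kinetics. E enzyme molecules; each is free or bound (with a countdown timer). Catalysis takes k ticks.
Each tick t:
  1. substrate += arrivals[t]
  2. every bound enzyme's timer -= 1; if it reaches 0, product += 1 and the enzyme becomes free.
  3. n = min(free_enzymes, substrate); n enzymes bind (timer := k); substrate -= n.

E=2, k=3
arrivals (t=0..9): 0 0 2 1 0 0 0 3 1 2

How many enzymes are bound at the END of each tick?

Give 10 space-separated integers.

t=0: arr=0 -> substrate=0 bound=0 product=0
t=1: arr=0 -> substrate=0 bound=0 product=0
t=2: arr=2 -> substrate=0 bound=2 product=0
t=3: arr=1 -> substrate=1 bound=2 product=0
t=4: arr=0 -> substrate=1 bound=2 product=0
t=5: arr=0 -> substrate=0 bound=1 product=2
t=6: arr=0 -> substrate=0 bound=1 product=2
t=7: arr=3 -> substrate=2 bound=2 product=2
t=8: arr=1 -> substrate=2 bound=2 product=3
t=9: arr=2 -> substrate=4 bound=2 product=3

Answer: 0 0 2 2 2 1 1 2 2 2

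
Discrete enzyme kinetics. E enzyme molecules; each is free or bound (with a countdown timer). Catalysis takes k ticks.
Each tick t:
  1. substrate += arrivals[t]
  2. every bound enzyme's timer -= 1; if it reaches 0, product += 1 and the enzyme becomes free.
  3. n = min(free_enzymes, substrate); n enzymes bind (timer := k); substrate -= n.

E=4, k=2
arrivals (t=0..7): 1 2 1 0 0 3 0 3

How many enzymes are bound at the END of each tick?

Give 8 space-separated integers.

t=0: arr=1 -> substrate=0 bound=1 product=0
t=1: arr=2 -> substrate=0 bound=3 product=0
t=2: arr=1 -> substrate=0 bound=3 product=1
t=3: arr=0 -> substrate=0 bound=1 product=3
t=4: arr=0 -> substrate=0 bound=0 product=4
t=5: arr=3 -> substrate=0 bound=3 product=4
t=6: arr=0 -> substrate=0 bound=3 product=4
t=7: arr=3 -> substrate=0 bound=3 product=7

Answer: 1 3 3 1 0 3 3 3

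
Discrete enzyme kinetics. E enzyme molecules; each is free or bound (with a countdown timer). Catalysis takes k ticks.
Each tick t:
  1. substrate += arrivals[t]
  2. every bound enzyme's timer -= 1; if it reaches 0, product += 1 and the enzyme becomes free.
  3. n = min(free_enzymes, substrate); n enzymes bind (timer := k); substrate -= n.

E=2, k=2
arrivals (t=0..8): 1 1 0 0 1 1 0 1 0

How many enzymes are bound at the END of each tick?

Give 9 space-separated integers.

Answer: 1 2 1 0 1 2 1 1 1

Derivation:
t=0: arr=1 -> substrate=0 bound=1 product=0
t=1: arr=1 -> substrate=0 bound=2 product=0
t=2: arr=0 -> substrate=0 bound=1 product=1
t=3: arr=0 -> substrate=0 bound=0 product=2
t=4: arr=1 -> substrate=0 bound=1 product=2
t=5: arr=1 -> substrate=0 bound=2 product=2
t=6: arr=0 -> substrate=0 bound=1 product=3
t=7: arr=1 -> substrate=0 bound=1 product=4
t=8: arr=0 -> substrate=0 bound=1 product=4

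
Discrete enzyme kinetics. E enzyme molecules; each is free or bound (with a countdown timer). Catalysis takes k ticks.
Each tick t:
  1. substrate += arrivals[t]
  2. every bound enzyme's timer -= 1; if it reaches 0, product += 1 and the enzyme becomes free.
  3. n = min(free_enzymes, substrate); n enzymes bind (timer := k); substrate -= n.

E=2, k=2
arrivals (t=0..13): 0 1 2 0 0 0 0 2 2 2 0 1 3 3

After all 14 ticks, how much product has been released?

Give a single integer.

t=0: arr=0 -> substrate=0 bound=0 product=0
t=1: arr=1 -> substrate=0 bound=1 product=0
t=2: arr=2 -> substrate=1 bound=2 product=0
t=3: arr=0 -> substrate=0 bound=2 product=1
t=4: arr=0 -> substrate=0 bound=1 product=2
t=5: arr=0 -> substrate=0 bound=0 product=3
t=6: arr=0 -> substrate=0 bound=0 product=3
t=7: arr=2 -> substrate=0 bound=2 product=3
t=8: arr=2 -> substrate=2 bound=2 product=3
t=9: arr=2 -> substrate=2 bound=2 product=5
t=10: arr=0 -> substrate=2 bound=2 product=5
t=11: arr=1 -> substrate=1 bound=2 product=7
t=12: arr=3 -> substrate=4 bound=2 product=7
t=13: arr=3 -> substrate=5 bound=2 product=9

Answer: 9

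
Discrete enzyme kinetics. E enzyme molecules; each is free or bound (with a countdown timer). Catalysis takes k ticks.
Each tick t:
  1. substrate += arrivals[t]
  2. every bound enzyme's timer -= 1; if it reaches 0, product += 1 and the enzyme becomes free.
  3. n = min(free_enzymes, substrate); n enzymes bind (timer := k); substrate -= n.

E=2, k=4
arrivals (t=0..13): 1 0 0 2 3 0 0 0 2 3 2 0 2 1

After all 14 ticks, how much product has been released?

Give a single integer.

Answer: 5

Derivation:
t=0: arr=1 -> substrate=0 bound=1 product=0
t=1: arr=0 -> substrate=0 bound=1 product=0
t=2: arr=0 -> substrate=0 bound=1 product=0
t=3: arr=2 -> substrate=1 bound=2 product=0
t=4: arr=3 -> substrate=3 bound=2 product=1
t=5: arr=0 -> substrate=3 bound=2 product=1
t=6: arr=0 -> substrate=3 bound=2 product=1
t=7: arr=0 -> substrate=2 bound=2 product=2
t=8: arr=2 -> substrate=3 bound=2 product=3
t=9: arr=3 -> substrate=6 bound=2 product=3
t=10: arr=2 -> substrate=8 bound=2 product=3
t=11: arr=0 -> substrate=7 bound=2 product=4
t=12: arr=2 -> substrate=8 bound=2 product=5
t=13: arr=1 -> substrate=9 bound=2 product=5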